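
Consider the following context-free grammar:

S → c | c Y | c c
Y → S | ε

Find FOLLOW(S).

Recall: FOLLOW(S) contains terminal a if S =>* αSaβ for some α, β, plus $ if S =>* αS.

We compute FOLLOW(S) using the standard algorithm.
FOLLOW(S) starts with {$}.
FIRST(S) = {c}
FIRST(Y) = {c, ε}
FOLLOW(S) = {$}
FOLLOW(Y) = {$}
Therefore, FOLLOW(S) = {$}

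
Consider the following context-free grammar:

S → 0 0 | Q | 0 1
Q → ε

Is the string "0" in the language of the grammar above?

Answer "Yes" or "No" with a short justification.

No - no valid derivation exists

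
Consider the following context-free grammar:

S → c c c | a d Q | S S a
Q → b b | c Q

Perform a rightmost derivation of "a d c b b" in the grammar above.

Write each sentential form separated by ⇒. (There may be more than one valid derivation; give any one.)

S ⇒ a d Q ⇒ a d c Q ⇒ a d c b b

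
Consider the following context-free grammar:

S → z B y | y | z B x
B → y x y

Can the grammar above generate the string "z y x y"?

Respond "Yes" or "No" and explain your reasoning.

No - no valid derivation exists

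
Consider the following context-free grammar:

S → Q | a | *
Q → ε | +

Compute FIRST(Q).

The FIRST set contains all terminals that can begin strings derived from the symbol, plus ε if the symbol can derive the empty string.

We compute FIRST(Q) using the standard algorithm.
FIRST(Q) = {+, ε}
FIRST(S) = {*, +, a, ε}
Therefore, FIRST(Q) = {+, ε}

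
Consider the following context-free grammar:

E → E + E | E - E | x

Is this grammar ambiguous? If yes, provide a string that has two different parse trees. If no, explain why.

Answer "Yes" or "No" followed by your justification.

Yes - the string 'x - x - x + x' has two distinct leftmost derivations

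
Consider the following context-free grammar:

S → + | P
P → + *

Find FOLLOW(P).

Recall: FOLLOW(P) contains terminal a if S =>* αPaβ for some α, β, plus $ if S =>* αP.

We compute FOLLOW(P) using the standard algorithm.
FOLLOW(S) starts with {$}.
FIRST(P) = {+}
FIRST(S) = {+}
FOLLOW(P) = {$}
FOLLOW(S) = {$}
Therefore, FOLLOW(P) = {$}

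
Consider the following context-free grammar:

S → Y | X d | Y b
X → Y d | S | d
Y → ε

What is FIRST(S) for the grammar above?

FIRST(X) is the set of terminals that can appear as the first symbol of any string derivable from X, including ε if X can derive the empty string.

We compute FIRST(S) using the standard algorithm.
FIRST(S) = {b, d, ε}
FIRST(X) = {b, d, ε}
FIRST(Y) = {ε}
Therefore, FIRST(S) = {b, d, ε}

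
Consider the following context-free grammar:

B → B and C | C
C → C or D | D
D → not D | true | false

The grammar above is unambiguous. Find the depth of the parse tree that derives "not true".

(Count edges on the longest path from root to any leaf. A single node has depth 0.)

4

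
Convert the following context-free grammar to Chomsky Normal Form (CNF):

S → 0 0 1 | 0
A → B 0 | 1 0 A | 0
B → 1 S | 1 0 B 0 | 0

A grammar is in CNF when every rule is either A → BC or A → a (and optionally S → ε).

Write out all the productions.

T0 → 0; T1 → 1; S → 0; A → 0; B → 0; S → T0 X0; X0 → T0 T1; A → B T0; A → T1 X1; X1 → T0 A; B → T1 S; B → T1 X2; X2 → T0 X3; X3 → B T0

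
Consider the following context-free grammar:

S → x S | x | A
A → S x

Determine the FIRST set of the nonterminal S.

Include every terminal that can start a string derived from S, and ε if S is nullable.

We compute FIRST(S) using the standard algorithm.
FIRST(A) = {x}
FIRST(S) = {x}
Therefore, FIRST(S) = {x}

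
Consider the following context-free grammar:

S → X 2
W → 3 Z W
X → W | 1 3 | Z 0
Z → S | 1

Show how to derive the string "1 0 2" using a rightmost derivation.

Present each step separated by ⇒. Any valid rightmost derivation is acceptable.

S ⇒ X 2 ⇒ Z 0 2 ⇒ 1 0 2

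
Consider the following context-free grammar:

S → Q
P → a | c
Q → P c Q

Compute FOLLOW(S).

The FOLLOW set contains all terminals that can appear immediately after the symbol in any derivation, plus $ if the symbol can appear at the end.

We compute FOLLOW(S) using the standard algorithm.
FOLLOW(S) starts with {$}.
FIRST(P) = {a, c}
FIRST(Q) = {a, c}
FIRST(S) = {a, c}
FOLLOW(P) = {c}
FOLLOW(Q) = {$}
FOLLOW(S) = {$}
Therefore, FOLLOW(S) = {$}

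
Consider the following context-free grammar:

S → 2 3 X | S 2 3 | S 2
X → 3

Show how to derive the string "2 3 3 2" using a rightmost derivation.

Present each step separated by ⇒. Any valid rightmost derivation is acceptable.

S ⇒ S 2 ⇒ 2 3 X 2 ⇒ 2 3 3 2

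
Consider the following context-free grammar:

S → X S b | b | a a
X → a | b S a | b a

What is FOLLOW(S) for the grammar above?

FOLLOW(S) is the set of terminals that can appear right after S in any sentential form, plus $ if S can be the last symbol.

We compute FOLLOW(S) using the standard algorithm.
FOLLOW(S) starts with {$}.
FIRST(S) = {a, b}
FIRST(X) = {a, b}
FOLLOW(S) = {$, a, b}
FOLLOW(X) = {a, b}
Therefore, FOLLOW(S) = {$, a, b}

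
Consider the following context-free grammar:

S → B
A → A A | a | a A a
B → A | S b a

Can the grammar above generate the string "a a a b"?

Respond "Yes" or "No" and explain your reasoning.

No - no valid derivation exists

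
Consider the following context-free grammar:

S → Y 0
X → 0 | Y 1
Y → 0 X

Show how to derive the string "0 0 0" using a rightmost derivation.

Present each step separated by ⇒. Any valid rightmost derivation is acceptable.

S ⇒ Y 0 ⇒ 0 X 0 ⇒ 0 0 0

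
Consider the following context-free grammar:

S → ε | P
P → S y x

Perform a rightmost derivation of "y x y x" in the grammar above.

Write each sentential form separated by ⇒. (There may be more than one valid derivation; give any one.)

S ⇒ P ⇒ S y x ⇒ P y x ⇒ S y x y x ⇒ y x y x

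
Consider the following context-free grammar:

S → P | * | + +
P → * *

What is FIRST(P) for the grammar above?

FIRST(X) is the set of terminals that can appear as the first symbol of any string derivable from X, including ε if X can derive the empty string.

We compute FIRST(P) using the standard algorithm.
FIRST(P) = {*}
FIRST(S) = {*, +}
Therefore, FIRST(P) = {*}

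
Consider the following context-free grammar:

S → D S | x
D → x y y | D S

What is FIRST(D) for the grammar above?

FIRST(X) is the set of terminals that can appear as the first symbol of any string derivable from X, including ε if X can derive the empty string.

We compute FIRST(D) using the standard algorithm.
FIRST(D) = {x}
FIRST(S) = {x}
Therefore, FIRST(D) = {x}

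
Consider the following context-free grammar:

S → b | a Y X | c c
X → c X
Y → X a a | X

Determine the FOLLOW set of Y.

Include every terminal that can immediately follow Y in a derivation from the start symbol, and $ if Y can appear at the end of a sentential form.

We compute FOLLOW(Y) using the standard algorithm.
FOLLOW(S) starts with {$}.
FIRST(S) = {a, b, c}
FIRST(X) = {c}
FIRST(Y) = {c}
FOLLOW(S) = {$}
FOLLOW(X) = {$, a, c}
FOLLOW(Y) = {c}
Therefore, FOLLOW(Y) = {c}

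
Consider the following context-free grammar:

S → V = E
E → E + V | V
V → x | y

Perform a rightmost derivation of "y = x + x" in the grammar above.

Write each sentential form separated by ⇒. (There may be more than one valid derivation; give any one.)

S ⇒ V = E ⇒ V = E + V ⇒ V = E + x ⇒ V = V + x ⇒ V = x + x ⇒ y = x + x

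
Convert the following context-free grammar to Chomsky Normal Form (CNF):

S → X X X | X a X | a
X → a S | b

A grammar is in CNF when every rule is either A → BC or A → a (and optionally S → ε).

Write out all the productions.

TA → a; S → a; X → b; S → X X0; X0 → X X; S → X X1; X1 → TA X; X → TA S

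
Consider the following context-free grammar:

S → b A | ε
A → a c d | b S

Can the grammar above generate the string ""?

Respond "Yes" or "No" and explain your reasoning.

Yes - a valid derivation exists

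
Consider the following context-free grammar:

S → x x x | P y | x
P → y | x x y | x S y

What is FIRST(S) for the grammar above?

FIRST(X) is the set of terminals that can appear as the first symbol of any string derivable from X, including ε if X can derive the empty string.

We compute FIRST(S) using the standard algorithm.
FIRST(P) = {x, y}
FIRST(S) = {x, y}
Therefore, FIRST(S) = {x, y}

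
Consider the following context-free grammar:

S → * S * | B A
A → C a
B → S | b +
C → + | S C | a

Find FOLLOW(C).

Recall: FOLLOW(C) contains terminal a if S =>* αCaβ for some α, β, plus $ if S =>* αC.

We compute FOLLOW(C) using the standard algorithm.
FOLLOW(S) starts with {$}.
FIRST(A) = {*, +, a, b}
FIRST(B) = {*, b}
FIRST(C) = {*, +, a, b}
FIRST(S) = {*, b}
FOLLOW(A) = {$, *, +, a, b}
FOLLOW(B) = {*, +, a, b}
FOLLOW(C) = {a}
FOLLOW(S) = {$, *, +, a, b}
Therefore, FOLLOW(C) = {a}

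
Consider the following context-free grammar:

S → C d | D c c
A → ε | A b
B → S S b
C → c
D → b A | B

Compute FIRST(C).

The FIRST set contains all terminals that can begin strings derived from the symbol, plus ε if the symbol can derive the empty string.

We compute FIRST(C) using the standard algorithm.
FIRST(A) = {b, ε}
FIRST(B) = {b, c}
FIRST(C) = {c}
FIRST(D) = {b, c}
FIRST(S) = {b, c}
Therefore, FIRST(C) = {c}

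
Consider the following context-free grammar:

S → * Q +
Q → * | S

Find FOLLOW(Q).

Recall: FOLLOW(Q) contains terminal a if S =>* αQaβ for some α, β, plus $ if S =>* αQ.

We compute FOLLOW(Q) using the standard algorithm.
FOLLOW(S) starts with {$}.
FIRST(Q) = {*}
FIRST(S) = {*}
FOLLOW(Q) = {+}
FOLLOW(S) = {$, +}
Therefore, FOLLOW(Q) = {+}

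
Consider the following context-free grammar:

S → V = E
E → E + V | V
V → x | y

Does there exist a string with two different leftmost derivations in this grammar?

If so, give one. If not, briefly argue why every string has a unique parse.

No - every string in the language has a unique leftmost derivation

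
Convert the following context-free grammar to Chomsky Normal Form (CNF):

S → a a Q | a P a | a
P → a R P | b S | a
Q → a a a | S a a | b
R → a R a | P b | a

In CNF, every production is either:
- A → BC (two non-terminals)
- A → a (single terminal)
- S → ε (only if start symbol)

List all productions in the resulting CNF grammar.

TA → a; S → a; TB → b; P → a; Q → b; R → a; S → TA X0; X0 → TA Q; S → TA X1; X1 → P TA; P → TA X2; X2 → R P; P → TB S; Q → TA X3; X3 → TA TA; Q → S X4; X4 → TA TA; R → TA X5; X5 → R TA; R → P TB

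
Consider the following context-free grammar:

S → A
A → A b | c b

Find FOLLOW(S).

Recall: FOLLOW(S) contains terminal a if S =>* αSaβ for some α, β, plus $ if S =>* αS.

We compute FOLLOW(S) using the standard algorithm.
FOLLOW(S) starts with {$}.
FIRST(A) = {c}
FIRST(S) = {c}
FOLLOW(A) = {$, b}
FOLLOW(S) = {$}
Therefore, FOLLOW(S) = {$}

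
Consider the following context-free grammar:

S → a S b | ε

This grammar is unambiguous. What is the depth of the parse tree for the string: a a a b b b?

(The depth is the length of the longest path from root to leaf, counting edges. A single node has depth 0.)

4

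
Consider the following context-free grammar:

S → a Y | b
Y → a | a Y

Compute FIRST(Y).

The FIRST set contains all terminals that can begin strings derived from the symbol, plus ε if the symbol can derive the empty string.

We compute FIRST(Y) using the standard algorithm.
FIRST(S) = {a, b}
FIRST(Y) = {a}
Therefore, FIRST(Y) = {a}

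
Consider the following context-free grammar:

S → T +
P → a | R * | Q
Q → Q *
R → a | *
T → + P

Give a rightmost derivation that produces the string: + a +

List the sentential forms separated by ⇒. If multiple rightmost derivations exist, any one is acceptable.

S ⇒ T + ⇒ + P + ⇒ + a +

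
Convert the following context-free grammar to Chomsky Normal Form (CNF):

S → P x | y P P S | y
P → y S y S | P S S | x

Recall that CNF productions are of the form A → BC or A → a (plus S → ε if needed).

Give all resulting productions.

TX → x; TY → y; S → y; P → x; S → P TX; S → TY X0; X0 → P X1; X1 → P S; P → TY X2; X2 → S X3; X3 → TY S; P → P X4; X4 → S S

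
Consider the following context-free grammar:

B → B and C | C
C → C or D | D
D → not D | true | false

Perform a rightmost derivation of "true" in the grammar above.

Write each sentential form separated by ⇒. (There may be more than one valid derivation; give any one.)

B ⇒ C ⇒ D ⇒ true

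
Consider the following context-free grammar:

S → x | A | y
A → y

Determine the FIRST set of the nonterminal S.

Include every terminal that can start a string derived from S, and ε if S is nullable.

We compute FIRST(S) using the standard algorithm.
FIRST(A) = {y}
FIRST(S) = {x, y}
Therefore, FIRST(S) = {x, y}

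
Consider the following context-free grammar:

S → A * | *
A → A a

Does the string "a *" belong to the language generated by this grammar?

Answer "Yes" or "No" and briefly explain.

No - no valid derivation exists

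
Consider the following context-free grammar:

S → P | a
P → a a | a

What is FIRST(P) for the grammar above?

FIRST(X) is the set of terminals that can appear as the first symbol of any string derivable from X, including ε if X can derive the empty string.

We compute FIRST(P) using the standard algorithm.
FIRST(P) = {a}
FIRST(S) = {a}
Therefore, FIRST(P) = {a}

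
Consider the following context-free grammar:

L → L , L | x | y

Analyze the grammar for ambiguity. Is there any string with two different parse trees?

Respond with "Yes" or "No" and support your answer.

Yes - the string 'y , x , x , y' has two distinct parse trees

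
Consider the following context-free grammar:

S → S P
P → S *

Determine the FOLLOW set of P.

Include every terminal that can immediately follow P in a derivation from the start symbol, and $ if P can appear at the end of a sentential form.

We compute FOLLOW(P) using the standard algorithm.
FOLLOW(S) starts with {$}.
FIRST(P) = {}
FIRST(S) = {}
FOLLOW(P) = {$, *}
FOLLOW(S) = {$, *}
Therefore, FOLLOW(P) = {$, *}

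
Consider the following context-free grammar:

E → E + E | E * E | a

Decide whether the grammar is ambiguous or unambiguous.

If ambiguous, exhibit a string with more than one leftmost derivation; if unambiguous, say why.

Ambiguous - the string 'a * a * a * a' has two distinct leftmost derivations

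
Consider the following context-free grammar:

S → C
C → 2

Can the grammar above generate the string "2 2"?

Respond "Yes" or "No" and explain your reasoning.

No - no valid derivation exists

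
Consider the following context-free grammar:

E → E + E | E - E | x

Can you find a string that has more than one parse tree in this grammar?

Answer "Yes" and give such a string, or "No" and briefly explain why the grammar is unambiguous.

Yes - the string 'x + x + x + x - x' has two distinct parse trees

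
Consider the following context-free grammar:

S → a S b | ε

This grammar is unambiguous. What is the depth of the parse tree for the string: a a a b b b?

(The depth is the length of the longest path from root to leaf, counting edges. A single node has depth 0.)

4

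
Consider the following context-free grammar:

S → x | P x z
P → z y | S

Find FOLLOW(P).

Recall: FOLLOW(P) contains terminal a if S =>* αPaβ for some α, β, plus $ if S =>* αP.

We compute FOLLOW(P) using the standard algorithm.
FOLLOW(S) starts with {$}.
FIRST(P) = {x, z}
FIRST(S) = {x, z}
FOLLOW(P) = {x}
FOLLOW(S) = {$, x}
Therefore, FOLLOW(P) = {x}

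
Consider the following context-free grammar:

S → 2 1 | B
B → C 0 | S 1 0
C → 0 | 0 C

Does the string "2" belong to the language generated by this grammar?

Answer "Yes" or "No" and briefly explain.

No - no valid derivation exists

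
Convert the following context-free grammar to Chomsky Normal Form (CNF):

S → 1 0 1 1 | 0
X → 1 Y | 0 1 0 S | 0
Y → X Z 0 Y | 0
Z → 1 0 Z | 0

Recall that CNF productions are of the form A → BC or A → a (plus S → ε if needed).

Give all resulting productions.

T1 → 1; T0 → 0; S → 0; X → 0; Y → 0; Z → 0; S → T1 X0; X0 → T0 X1; X1 → T1 T1; X → T1 Y; X → T0 X2; X2 → T1 X3; X3 → T0 S; Y → X X4; X4 → Z X5; X5 → T0 Y; Z → T1 X6; X6 → T0 Z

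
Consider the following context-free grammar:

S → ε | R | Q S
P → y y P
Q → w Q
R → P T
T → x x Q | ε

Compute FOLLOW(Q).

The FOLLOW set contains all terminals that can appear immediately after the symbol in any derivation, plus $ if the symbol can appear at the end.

We compute FOLLOW(Q) using the standard algorithm.
FOLLOW(S) starts with {$}.
FIRST(P) = {y}
FIRST(Q) = {w}
FIRST(R) = {y}
FIRST(S) = {w, y, ε}
FIRST(T) = {x, ε}
FOLLOW(P) = {$, x}
FOLLOW(Q) = {$, w, y}
FOLLOW(R) = {$}
FOLLOW(S) = {$}
FOLLOW(T) = {$}
Therefore, FOLLOW(Q) = {$, w, y}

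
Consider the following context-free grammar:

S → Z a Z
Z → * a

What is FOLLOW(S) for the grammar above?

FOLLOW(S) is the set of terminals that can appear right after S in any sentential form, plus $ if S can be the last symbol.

We compute FOLLOW(S) using the standard algorithm.
FOLLOW(S) starts with {$}.
FIRST(S) = {*}
FIRST(Z) = {*}
FOLLOW(S) = {$}
FOLLOW(Z) = {$, a}
Therefore, FOLLOW(S) = {$}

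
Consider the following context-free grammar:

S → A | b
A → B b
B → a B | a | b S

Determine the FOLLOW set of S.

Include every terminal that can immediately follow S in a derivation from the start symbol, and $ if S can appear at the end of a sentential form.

We compute FOLLOW(S) using the standard algorithm.
FOLLOW(S) starts with {$}.
FIRST(A) = {a, b}
FIRST(B) = {a, b}
FIRST(S) = {a, b}
FOLLOW(A) = {$, b}
FOLLOW(B) = {b}
FOLLOW(S) = {$, b}
Therefore, FOLLOW(S) = {$, b}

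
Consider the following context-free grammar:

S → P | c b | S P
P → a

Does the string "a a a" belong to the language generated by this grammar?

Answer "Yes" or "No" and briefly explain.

Yes - a valid derivation exists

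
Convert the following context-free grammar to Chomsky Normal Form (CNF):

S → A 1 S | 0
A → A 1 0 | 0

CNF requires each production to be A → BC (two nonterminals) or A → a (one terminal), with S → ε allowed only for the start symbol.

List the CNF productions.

T1 → 1; S → 0; T0 → 0; A → 0; S → A X0; X0 → T1 S; A → A X1; X1 → T1 T0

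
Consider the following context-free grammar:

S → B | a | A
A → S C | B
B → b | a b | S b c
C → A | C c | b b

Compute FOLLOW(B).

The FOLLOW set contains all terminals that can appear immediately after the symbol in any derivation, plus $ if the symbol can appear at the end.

We compute FOLLOW(B) using the standard algorithm.
FOLLOW(S) starts with {$}.
FIRST(A) = {a, b}
FIRST(B) = {a, b}
FIRST(C) = {a, b}
FIRST(S) = {a, b}
FOLLOW(A) = {$, a, b, c}
FOLLOW(B) = {$, a, b, c}
FOLLOW(C) = {$, a, b, c}
FOLLOW(S) = {$, a, b}
Therefore, FOLLOW(B) = {$, a, b, c}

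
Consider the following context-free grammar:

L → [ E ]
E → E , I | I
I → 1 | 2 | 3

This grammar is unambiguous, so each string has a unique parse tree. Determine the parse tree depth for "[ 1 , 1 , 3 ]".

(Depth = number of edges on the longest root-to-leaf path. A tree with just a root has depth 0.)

5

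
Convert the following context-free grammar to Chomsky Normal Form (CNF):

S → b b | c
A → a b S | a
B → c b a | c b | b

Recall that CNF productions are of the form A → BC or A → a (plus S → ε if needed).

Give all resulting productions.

TB → b; S → c; TA → a; A → a; TC → c; B → b; S → TB TB; A → TA X0; X0 → TB S; B → TC X1; X1 → TB TA; B → TC TB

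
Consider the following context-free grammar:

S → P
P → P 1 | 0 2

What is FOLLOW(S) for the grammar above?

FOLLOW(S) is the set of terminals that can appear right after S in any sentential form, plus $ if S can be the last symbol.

We compute FOLLOW(S) using the standard algorithm.
FOLLOW(S) starts with {$}.
FIRST(P) = {0}
FIRST(S) = {0}
FOLLOW(P) = {$, 1}
FOLLOW(S) = {$}
Therefore, FOLLOW(S) = {$}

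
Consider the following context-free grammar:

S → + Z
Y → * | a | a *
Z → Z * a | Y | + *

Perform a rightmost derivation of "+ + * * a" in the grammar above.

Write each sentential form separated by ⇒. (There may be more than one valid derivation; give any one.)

S ⇒ + Z ⇒ + Z * a ⇒ + + * * a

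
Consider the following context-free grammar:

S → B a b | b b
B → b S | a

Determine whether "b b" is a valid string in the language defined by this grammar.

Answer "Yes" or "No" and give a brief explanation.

Yes - a valid derivation exists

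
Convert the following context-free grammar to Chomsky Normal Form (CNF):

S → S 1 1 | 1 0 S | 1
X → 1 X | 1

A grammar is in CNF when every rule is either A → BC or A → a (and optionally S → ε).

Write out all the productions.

T1 → 1; T0 → 0; S → 1; X → 1; S → S X0; X0 → T1 T1; S → T1 X1; X1 → T0 S; X → T1 X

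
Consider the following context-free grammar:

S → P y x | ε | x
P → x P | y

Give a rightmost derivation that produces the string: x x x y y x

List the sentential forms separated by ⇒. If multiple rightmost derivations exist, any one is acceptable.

S ⇒ P y x ⇒ x P y x ⇒ x x P y x ⇒ x x x P y x ⇒ x x x y y x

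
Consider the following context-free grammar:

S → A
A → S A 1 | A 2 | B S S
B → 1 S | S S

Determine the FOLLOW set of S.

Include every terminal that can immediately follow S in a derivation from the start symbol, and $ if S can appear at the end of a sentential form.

We compute FOLLOW(S) using the standard algorithm.
FOLLOW(S) starts with {$}.
FIRST(A) = {1}
FIRST(B) = {1}
FIRST(S) = {1}
FOLLOW(A) = {$, 1, 2}
FOLLOW(B) = {1}
FOLLOW(S) = {$, 1, 2}
Therefore, FOLLOW(S) = {$, 1, 2}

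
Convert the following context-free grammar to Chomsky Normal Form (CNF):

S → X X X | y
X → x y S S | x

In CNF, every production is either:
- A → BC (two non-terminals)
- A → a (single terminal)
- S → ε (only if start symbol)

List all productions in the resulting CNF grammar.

S → y; TX → x; TY → y; X → x; S → X X0; X0 → X X; X → TX X1; X1 → TY X2; X2 → S S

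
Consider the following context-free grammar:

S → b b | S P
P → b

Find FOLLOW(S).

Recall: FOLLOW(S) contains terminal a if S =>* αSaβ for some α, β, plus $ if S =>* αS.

We compute FOLLOW(S) using the standard algorithm.
FOLLOW(S) starts with {$}.
FIRST(P) = {b}
FIRST(S) = {b}
FOLLOW(P) = {$, b}
FOLLOW(S) = {$, b}
Therefore, FOLLOW(S) = {$, b}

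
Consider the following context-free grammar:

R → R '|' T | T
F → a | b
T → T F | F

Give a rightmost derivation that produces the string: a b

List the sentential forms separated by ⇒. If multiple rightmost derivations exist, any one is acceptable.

R ⇒ T ⇒ T F ⇒ T b ⇒ F b ⇒ a b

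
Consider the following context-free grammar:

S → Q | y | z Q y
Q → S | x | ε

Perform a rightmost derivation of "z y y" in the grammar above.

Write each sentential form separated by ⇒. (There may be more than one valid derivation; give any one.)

S ⇒ z Q y ⇒ z S y ⇒ z y y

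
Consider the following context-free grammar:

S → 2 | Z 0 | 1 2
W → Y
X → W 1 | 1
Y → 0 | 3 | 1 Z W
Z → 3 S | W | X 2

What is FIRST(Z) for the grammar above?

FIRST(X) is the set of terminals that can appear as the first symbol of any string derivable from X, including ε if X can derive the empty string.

We compute FIRST(Z) using the standard algorithm.
FIRST(S) = {0, 1, 2, 3}
FIRST(W) = {0, 1, 3}
FIRST(X) = {0, 1, 3}
FIRST(Y) = {0, 1, 3}
FIRST(Z) = {0, 1, 3}
Therefore, FIRST(Z) = {0, 1, 3}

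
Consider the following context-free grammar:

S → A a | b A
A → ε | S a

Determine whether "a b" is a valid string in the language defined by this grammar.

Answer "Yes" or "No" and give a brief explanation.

No - no valid derivation exists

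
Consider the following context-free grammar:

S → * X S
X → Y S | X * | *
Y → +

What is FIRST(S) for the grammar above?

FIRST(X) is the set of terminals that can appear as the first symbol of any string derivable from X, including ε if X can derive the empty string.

We compute FIRST(S) using the standard algorithm.
FIRST(S) = {*}
FIRST(X) = {*, +}
FIRST(Y) = {+}
Therefore, FIRST(S) = {*}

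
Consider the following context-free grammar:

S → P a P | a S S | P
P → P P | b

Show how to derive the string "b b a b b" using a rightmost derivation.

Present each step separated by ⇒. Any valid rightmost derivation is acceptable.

S ⇒ P a P ⇒ P a P P ⇒ P a P b ⇒ P a b b ⇒ P P a b b ⇒ P b a b b ⇒ b b a b b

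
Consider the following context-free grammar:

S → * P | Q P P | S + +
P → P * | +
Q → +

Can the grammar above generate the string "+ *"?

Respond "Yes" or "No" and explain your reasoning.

No - no valid derivation exists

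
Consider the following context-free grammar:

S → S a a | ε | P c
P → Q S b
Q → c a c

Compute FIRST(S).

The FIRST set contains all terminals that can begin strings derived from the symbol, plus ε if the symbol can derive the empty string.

We compute FIRST(S) using the standard algorithm.
FIRST(P) = {c}
FIRST(Q) = {c}
FIRST(S) = {a, c, ε}
Therefore, FIRST(S) = {a, c, ε}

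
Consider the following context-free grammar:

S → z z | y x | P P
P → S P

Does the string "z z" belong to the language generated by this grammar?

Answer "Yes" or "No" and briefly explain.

Yes - a valid derivation exists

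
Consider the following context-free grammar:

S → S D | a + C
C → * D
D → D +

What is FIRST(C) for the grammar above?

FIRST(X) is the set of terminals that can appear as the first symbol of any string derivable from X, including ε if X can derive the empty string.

We compute FIRST(C) using the standard algorithm.
FIRST(C) = {*}
FIRST(D) = {}
FIRST(S) = {a}
Therefore, FIRST(C) = {*}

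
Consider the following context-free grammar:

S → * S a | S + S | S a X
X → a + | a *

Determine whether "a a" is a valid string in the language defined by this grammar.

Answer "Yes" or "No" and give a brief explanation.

No - no valid derivation exists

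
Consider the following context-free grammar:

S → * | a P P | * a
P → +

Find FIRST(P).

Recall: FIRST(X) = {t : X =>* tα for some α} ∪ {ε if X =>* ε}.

We compute FIRST(P) using the standard algorithm.
FIRST(P) = {+}
FIRST(S) = {*, a}
Therefore, FIRST(P) = {+}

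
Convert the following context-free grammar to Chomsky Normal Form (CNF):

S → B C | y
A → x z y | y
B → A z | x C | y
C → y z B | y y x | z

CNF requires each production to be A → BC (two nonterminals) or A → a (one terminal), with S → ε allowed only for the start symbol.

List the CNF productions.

S → y; TX → x; TZ → z; TY → y; A → y; B → y; C → z; S → B C; A → TX X0; X0 → TZ TY; B → A TZ; B → TX C; C → TY X1; X1 → TZ B; C → TY X2; X2 → TY TX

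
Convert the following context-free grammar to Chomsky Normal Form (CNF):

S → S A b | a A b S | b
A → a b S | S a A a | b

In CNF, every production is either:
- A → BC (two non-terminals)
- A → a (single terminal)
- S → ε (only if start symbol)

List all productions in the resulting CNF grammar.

TB → b; TA → a; S → b; A → b; S → S X0; X0 → A TB; S → TA X1; X1 → A X2; X2 → TB S; A → TA X3; X3 → TB S; A → S X4; X4 → TA X5; X5 → A TA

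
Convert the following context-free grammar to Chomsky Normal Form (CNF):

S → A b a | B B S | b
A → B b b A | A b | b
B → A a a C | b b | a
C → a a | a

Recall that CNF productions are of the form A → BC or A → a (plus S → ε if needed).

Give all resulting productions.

TB → b; TA → a; S → b; A → b; B → a; C → a; S → A X0; X0 → TB TA; S → B X1; X1 → B S; A → B X2; X2 → TB X3; X3 → TB A; A → A TB; B → A X4; X4 → TA X5; X5 → TA C; B → TB TB; C → TA TA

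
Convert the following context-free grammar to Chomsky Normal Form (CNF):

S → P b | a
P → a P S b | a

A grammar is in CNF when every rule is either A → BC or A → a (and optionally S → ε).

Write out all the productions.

TB → b; S → a; TA → a; P → a; S → P TB; P → TA X0; X0 → P X1; X1 → S TB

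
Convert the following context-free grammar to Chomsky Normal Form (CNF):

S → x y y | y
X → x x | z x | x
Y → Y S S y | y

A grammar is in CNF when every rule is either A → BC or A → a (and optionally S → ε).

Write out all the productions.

TX → x; TY → y; S → y; TZ → z; X → x; Y → y; S → TX X0; X0 → TY TY; X → TX TX; X → TZ TX; Y → Y X1; X1 → S X2; X2 → S TY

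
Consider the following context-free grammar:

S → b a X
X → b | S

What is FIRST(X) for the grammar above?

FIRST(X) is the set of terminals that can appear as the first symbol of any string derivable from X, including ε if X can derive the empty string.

We compute FIRST(X) using the standard algorithm.
FIRST(S) = {b}
FIRST(X) = {b}
Therefore, FIRST(X) = {b}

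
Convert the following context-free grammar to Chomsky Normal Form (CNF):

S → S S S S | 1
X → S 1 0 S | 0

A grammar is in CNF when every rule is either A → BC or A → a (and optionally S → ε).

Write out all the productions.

S → 1; T1 → 1; T0 → 0; X → 0; S → S X0; X0 → S X1; X1 → S S; X → S X2; X2 → T1 X3; X3 → T0 S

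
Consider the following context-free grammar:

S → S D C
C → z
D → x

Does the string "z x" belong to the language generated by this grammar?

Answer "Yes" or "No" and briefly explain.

No - no valid derivation exists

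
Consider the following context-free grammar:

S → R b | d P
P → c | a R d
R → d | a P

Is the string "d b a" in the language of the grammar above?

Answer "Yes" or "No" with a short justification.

No - no valid derivation exists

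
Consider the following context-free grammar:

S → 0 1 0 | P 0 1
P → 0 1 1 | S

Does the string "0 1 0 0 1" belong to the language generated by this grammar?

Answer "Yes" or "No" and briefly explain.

Yes - a valid derivation exists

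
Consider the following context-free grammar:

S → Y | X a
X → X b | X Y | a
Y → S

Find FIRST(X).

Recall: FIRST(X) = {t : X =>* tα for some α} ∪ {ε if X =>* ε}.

We compute FIRST(X) using the standard algorithm.
FIRST(S) = {a}
FIRST(X) = {a}
FIRST(Y) = {a}
Therefore, FIRST(X) = {a}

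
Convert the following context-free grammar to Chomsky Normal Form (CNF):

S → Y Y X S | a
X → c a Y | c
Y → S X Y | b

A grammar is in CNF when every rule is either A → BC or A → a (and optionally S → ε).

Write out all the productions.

S → a; TC → c; TA → a; X → c; Y → b; S → Y X0; X0 → Y X1; X1 → X S; X → TC X2; X2 → TA Y; Y → S X3; X3 → X Y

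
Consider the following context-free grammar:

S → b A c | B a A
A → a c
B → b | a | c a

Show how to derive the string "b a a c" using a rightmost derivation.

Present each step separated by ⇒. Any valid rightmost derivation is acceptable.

S ⇒ B a A ⇒ B a a c ⇒ b a a c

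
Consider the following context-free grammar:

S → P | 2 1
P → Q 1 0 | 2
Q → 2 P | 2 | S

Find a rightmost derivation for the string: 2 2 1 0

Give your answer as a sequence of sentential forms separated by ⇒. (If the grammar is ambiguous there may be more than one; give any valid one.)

S ⇒ P ⇒ Q 1 0 ⇒ 2 P 1 0 ⇒ 2 2 1 0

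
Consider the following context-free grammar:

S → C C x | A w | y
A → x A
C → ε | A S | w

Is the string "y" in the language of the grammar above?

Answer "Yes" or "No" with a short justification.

Yes - a valid derivation exists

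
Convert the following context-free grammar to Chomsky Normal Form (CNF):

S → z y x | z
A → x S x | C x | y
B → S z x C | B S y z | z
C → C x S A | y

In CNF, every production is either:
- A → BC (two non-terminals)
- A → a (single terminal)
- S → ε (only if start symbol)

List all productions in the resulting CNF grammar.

TZ → z; TY → y; TX → x; S → z; A → y; B → z; C → y; S → TZ X0; X0 → TY TX; A → TX X1; X1 → S TX; A → C TX; B → S X2; X2 → TZ X3; X3 → TX C; B → B X4; X4 → S X5; X5 → TY TZ; C → C X6; X6 → TX X7; X7 → S A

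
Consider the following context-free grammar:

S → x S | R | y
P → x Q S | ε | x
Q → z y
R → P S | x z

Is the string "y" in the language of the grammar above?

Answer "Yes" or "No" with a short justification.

Yes - a valid derivation exists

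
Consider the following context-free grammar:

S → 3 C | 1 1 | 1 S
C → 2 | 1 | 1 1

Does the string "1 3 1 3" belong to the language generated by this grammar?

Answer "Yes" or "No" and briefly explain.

No - no valid derivation exists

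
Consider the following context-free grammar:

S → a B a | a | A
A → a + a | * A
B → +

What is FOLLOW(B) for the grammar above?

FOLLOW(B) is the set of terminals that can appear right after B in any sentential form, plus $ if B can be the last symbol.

We compute FOLLOW(B) using the standard algorithm.
FOLLOW(S) starts with {$}.
FIRST(A) = {*, a}
FIRST(B) = {+}
FIRST(S) = {*, a}
FOLLOW(A) = {$}
FOLLOW(B) = {a}
FOLLOW(S) = {$}
Therefore, FOLLOW(B) = {a}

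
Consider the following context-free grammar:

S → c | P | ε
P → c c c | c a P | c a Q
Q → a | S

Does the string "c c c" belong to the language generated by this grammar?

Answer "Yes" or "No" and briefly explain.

Yes - a valid derivation exists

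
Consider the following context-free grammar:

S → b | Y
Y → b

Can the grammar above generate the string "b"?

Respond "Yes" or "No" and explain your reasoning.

Yes - a valid derivation exists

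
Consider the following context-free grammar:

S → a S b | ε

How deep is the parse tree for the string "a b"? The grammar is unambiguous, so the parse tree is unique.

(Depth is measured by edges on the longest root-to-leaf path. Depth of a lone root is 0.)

2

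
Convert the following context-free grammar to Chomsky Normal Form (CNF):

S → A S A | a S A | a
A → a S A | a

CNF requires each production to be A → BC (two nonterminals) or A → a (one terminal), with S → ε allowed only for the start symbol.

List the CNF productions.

TA → a; S → a; A → a; S → A X0; X0 → S A; S → TA X1; X1 → S A; A → TA X2; X2 → S A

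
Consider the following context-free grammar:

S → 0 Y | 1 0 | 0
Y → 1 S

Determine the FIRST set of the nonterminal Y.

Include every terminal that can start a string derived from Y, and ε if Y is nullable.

We compute FIRST(Y) using the standard algorithm.
FIRST(S) = {0, 1}
FIRST(Y) = {1}
Therefore, FIRST(Y) = {1}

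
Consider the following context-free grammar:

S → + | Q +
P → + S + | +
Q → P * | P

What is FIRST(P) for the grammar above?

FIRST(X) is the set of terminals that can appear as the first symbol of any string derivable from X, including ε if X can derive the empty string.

We compute FIRST(P) using the standard algorithm.
FIRST(P) = {+}
FIRST(Q) = {+}
FIRST(S) = {+}
Therefore, FIRST(P) = {+}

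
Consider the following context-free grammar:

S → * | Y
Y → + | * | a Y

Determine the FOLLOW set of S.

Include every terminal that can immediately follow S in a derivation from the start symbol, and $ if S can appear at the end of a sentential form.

We compute FOLLOW(S) using the standard algorithm.
FOLLOW(S) starts with {$}.
FIRST(S) = {*, +, a}
FIRST(Y) = {*, +, a}
FOLLOW(S) = {$}
FOLLOW(Y) = {$}
Therefore, FOLLOW(S) = {$}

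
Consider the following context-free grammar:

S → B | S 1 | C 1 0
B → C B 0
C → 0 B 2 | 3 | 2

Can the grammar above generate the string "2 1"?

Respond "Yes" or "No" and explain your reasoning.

No - no valid derivation exists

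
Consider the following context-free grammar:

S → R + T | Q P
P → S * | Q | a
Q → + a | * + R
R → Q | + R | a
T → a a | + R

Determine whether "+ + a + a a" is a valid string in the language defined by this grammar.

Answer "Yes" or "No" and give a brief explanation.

Yes - a valid derivation exists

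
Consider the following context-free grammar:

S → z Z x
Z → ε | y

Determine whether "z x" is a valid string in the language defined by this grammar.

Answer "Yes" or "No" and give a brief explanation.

Yes - a valid derivation exists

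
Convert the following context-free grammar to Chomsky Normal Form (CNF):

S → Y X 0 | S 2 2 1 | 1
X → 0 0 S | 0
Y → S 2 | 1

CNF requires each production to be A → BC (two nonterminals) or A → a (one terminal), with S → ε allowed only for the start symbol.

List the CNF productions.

T0 → 0; T2 → 2; T1 → 1; S → 1; X → 0; Y → 1; S → Y X0; X0 → X T0; S → S X1; X1 → T2 X2; X2 → T2 T1; X → T0 X3; X3 → T0 S; Y → S T2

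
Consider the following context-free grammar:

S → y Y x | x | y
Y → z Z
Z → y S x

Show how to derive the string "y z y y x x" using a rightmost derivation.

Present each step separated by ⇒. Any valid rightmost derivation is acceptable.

S ⇒ y Y x ⇒ y z Z x ⇒ y z y S x x ⇒ y z y y x x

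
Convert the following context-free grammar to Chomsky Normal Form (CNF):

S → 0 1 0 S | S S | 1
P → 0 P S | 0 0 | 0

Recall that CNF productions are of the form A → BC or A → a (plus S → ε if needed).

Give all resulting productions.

T0 → 0; T1 → 1; S → 1; P → 0; S → T0 X0; X0 → T1 X1; X1 → T0 S; S → S S; P → T0 X2; X2 → P S; P → T0 T0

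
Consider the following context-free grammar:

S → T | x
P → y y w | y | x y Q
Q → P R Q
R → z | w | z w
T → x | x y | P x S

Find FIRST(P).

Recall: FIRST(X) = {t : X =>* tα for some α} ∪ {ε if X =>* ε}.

We compute FIRST(P) using the standard algorithm.
FIRST(P) = {x, y}
FIRST(Q) = {x, y}
FIRST(R) = {w, z}
FIRST(S) = {x, y}
FIRST(T) = {x, y}
Therefore, FIRST(P) = {x, y}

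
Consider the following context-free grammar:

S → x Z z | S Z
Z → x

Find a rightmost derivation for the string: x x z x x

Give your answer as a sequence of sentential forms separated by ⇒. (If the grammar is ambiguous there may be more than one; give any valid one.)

S ⇒ S Z ⇒ S x ⇒ S Z x ⇒ S x x ⇒ x Z z x x ⇒ x x z x x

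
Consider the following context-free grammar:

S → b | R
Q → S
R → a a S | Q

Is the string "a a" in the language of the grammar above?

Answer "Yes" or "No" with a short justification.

No - no valid derivation exists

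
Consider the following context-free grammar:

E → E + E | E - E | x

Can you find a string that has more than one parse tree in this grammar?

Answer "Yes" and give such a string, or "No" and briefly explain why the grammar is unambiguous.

Yes - the string 'x + x + x + x' has two distinct parse trees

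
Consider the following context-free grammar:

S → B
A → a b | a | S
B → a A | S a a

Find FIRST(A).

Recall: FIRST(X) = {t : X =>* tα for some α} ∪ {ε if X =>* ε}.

We compute FIRST(A) using the standard algorithm.
FIRST(A) = {a}
FIRST(B) = {a}
FIRST(S) = {a}
Therefore, FIRST(A) = {a}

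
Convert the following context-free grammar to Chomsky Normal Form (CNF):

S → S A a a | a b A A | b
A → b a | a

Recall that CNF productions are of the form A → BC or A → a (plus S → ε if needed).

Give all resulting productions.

TA → a; TB → b; S → b; A → a; S → S X0; X0 → A X1; X1 → TA TA; S → TA X2; X2 → TB X3; X3 → A A; A → TB TA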